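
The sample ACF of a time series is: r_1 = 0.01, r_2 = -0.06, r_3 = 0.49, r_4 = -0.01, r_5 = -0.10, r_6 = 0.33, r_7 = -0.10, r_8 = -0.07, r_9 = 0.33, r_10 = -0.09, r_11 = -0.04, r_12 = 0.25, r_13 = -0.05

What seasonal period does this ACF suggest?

3

The largest autocorrelation is r_3 = 0.49, with weaker echoes at lags 6 (0.33), 9 (0.33) and 12 (0.25); the remaining lags stay at or below 0.01.
The dominant spike at lag 3 indicates a seasonal period of 3.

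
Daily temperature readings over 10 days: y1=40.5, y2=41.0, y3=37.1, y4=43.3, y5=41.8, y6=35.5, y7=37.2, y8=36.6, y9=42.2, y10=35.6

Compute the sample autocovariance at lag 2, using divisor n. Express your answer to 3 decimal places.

-0.867

Mean ȳ = (40.5 + 41.0 + 37.1 + 43.3 + 41.8 + 35.5 + 37.2 + 36.6 + 42.2 + 35.6)/10 = 39.0800
Σ_{t=1}^{8}(y_t−ȳ)(y_{t+2}−ȳ) = -8.6728
γ_2 = -8.6728 / 10 = -0.867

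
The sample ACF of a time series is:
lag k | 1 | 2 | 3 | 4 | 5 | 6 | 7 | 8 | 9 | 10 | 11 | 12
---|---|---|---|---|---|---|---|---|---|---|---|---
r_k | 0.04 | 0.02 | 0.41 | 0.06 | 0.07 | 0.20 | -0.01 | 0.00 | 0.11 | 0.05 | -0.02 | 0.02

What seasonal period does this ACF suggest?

The largest autocorrelation is r_3 = 0.41, with a weaker echo at lag 6 (0.20); the remaining lags stay at or below 0.11.
The dominant spike at lag 3 indicates a seasonal period of 3.

3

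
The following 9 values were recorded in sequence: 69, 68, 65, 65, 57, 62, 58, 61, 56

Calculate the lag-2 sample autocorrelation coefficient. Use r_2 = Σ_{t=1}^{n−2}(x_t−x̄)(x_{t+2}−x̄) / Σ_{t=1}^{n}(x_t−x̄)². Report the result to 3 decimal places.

0.382

Mean x̄ = (69 + 68 + 65 + 65 + 57 + 62 + 58 + 61 + 56)/9 = 62.3333
Σ(x_t−x̄)(x_{t+2}−x̄) = (17.7778) + (15.1111) + (-14.2222) + (-0.8889) + (23.1111) + (0.4444) + (27.4444) = 68.7778
Denominator Σ(x_t−x̄)² = 180.0000
r_2 = 68.7778 / 180.0000 = 0.382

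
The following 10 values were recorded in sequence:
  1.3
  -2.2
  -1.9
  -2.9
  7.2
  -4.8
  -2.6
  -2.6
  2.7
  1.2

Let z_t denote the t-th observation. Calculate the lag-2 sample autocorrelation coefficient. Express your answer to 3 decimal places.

-0.142

Mean z̄ = (1.3 − 2.2 − 1.9 − 2.9 + 7.2 − 4.8 − 2.6 − 2.6 + 2.7 + 1.2)/10 = -0.4600
Numerator Σ_{t=1}^{8}(z_t−z̄)(z_{t+2}−z̄) = -16.1492
Denominator Σ(z_t−z̄)² = 113.5640
r_2 = -16.1492 / 113.5640 = -0.142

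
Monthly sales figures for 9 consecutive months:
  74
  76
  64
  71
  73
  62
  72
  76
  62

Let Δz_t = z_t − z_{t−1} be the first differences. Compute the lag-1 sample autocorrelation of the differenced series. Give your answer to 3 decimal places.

First differences Δz: 2, -12, 7, 2, -11, 10, 4, -14
Mean of differences = -1.5000
Numerator Σ(Δz_t−Δz̄)(Δz_{t+1}−Δz̄) = -244.2500
Denominator Σ(Δz_t−Δz̄)² = 616.0000
r_1(Δz) = -244.2500 / 616.0000 = -0.397

-0.397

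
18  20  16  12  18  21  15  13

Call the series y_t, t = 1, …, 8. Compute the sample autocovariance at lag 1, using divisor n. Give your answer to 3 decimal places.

0.482

Mean ȳ = (18 + 20 + 16 + 12 + 18 + 21 + 15 + 13)/8 = 16.6250
Σ_{t=1}^{7}(y_t−ȳ)(y_{t+1}−ȳ) = 3.8594
γ_1 = 3.8594 / 8 = 0.482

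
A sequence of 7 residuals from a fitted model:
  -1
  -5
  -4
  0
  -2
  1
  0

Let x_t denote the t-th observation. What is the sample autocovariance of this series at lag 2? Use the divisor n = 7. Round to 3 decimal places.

-0.338

Mean x̄ = (-1 − 5 − 4 + 0 − 2 + 1 + 0)/7 = -1.5714
Deviations: 0.5714, -3.4286, -2.4286, 1.5714, -0.4286, 2.5714, 1.5714
Σ_{t=1}^{5}(x_t−x̄)(x_{t+2}−x̄) = -2.3673
γ_2 = -2.3673 / 7 = -0.338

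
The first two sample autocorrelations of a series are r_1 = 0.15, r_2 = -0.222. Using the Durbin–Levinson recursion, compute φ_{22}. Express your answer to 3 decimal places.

-0.250

φ_{22} = (r_2 − r_1²) / (1 − r_1²)
r_1² = (0.15)² = 0.0225
Numerator = -0.222 − 0.0225 = -0.2445; denominator = 1 − 0.0225 = 0.9775
φ_{22} = -0.2445 / 0.9775 = -0.250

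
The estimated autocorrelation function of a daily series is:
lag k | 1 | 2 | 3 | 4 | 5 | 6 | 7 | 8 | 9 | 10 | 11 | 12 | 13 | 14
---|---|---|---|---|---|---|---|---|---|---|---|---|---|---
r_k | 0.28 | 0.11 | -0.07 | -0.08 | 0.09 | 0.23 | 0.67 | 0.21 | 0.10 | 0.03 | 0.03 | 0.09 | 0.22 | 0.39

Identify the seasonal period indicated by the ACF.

7

The largest autocorrelation is r_7 = 0.67, with a weaker echo at lag 14 (0.39); the remaining lags stay at or below 0.28. The elevated value at lag 1 (0.28), dropping to 0.11 at lag 2, reflects decaying short-term dependence rather than seasonality.
The dominant spike at lag 7 indicates a seasonal period of 7.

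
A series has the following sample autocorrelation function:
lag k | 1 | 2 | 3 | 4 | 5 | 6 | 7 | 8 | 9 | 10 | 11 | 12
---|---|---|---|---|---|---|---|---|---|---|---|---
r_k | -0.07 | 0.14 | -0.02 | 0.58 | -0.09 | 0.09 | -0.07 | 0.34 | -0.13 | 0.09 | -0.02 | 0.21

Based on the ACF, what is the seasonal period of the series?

The largest autocorrelation is r_4 = 0.58, with weaker echoes at lags 8 (0.34) and 12 (0.21); the remaining lags stay at or below 0.14.
The dominant spike at lag 4 indicates a seasonal period of 4.

4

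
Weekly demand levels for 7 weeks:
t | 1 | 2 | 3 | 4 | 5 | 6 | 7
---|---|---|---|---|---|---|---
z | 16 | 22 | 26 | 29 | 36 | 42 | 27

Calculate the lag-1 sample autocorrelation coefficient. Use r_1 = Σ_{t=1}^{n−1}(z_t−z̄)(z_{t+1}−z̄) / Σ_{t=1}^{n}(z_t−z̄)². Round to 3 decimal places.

0.412

Mean z̄ = (16 + 22 + 26 + 29 + 36 + 42 + 27)/7 = 28.2857
Numerator Σ_{t=1}^{6}(z_t−z̄)(z_{t+1}−z̄) = 183.6327
Denominator Σ(z_t−z̄)² = 445.4286
r_1 = 183.6327 / 445.4286 = 0.412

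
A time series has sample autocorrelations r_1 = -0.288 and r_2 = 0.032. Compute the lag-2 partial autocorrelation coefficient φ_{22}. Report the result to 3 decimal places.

φ_{22} = (r_2 − r_1²) / (1 − r_1²)
r_1² = (-0.288)² = 0.082944
Numerator = 0.032 − 0.0829 = -0.0509; denominator = 1 − 0.0829 = 0.9171
φ_{22} = -0.0509 / 0.9171 = -0.056

-0.056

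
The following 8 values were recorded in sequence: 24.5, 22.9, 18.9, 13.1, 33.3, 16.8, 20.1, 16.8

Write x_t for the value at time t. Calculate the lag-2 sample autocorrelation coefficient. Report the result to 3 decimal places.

Mean x̄ = (24.5 + 22.9 + 18.9 + 13.1 + 33.3 + 16.8 + 20.1 + 16.8)/8 = 20.8000
Deviations from mean: 3.7000, 2.1000, -1.9000, -7.7000, 12.5000, -4.0000, -0.7000, -4.0000
Numerator Σ_{t=1}^{6}(x_t−x̄)(x_{t+2}−x̄) = -8.9000
Denominator Σ(x_t−x̄)² = 269.7400
r_2 = -8.9000 / 269.7400 = -0.033

-0.033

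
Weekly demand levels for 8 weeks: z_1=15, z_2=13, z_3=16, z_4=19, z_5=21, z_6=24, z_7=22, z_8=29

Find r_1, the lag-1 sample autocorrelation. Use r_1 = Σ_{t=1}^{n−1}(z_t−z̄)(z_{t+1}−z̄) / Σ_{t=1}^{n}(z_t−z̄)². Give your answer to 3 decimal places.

0.494

Mean z̄ = (15 + 13 + 16 + 19 + 21 + 24 + 22 + 29)/8 = 19.8750
Numerator Σ_{t=1}^{7}(z_t−z̄)(z_{t+1}−z̄) = 95.3594
Denominator Σ(z_t−z̄)² = 192.8750
r_1 = 95.3594 / 192.8750 = 0.494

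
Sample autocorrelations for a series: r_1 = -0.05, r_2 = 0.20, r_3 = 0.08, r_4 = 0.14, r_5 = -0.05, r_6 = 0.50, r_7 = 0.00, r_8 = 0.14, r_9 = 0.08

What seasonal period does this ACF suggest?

The largest autocorrelation is r_6 = 0.50; the remaining lags stay at or below 0.20.
The dominant spike at lag 6 indicates a seasonal period of 6.

6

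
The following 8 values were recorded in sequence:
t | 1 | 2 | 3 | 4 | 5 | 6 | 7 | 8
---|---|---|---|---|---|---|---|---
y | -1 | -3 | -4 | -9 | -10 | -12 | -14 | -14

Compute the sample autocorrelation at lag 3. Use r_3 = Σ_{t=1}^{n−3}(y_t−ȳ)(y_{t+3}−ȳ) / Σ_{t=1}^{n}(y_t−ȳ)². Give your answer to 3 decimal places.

Mean ȳ = (-1 − 3 − 4 − 9 − 10 − 12 − 14 − 14)/8 = -8.3750
Deviations from mean: 7.3750, 5.3750, 4.3750, -0.6250, -1.6250, -3.6250, -5.6250, -5.6250
Σ(y_t−ȳ)(y_{t+3}−ȳ) = (-4.6094) + (-8.7344) + (-15.8594) + (3.5156) + (9.1406) = -16.5469
Denominator Σ(y_t−ȳ)² = 181.8750
r_3 = -16.5469 / 181.8750 = -0.091

-0.091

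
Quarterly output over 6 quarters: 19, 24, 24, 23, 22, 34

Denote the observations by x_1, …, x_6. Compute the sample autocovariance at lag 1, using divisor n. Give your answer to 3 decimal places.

Mean x̄ = (19 + 24 + 24 + 23 + 22 + 34)/6 = 24.3333
Deviations: -5.3333, -0.3333, -0.3333, -1.3333, -2.3333, 9.6667
Σ_{t=1}^{5}(x_t−x̄)(x_{t+1}−x̄) = -17.1111
γ_1 = -17.1111 / 6 = -2.852

-2.852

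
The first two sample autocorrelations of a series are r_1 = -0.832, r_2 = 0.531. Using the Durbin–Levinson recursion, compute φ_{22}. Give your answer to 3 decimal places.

φ_{22} = (r_2 − r_1²) / (1 − r_1²)
r_1² = (-0.832)² = 0.692224
Numerator = 0.531 − 0.6922 = -0.1612; denominator = 1 − 0.6922 = 0.3078
φ_{22} = -0.1612 / 0.3078 = -0.524

-0.524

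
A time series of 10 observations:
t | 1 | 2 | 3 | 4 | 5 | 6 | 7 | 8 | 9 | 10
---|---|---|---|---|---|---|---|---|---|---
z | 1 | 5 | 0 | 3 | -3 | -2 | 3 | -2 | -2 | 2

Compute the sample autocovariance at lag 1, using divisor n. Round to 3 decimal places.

-1.125

Mean z̄ = (1 + 5 + 0 + 3 − 3 − 2 + 3 − 2 − 2 + 2)/10 = 0.5000
Σ_{t=1}^{9}(z_t−z̄)(z_{t+1}−z̄) = -11.2500
γ_1 = -11.2500 / 10 = -1.125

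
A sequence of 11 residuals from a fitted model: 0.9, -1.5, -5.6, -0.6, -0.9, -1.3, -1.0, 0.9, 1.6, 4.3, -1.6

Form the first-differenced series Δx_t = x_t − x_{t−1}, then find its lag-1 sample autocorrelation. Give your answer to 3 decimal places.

-0.245

First differences Δx: -2.4, -4.1, 5.0, -0.3, -0.4, 0.3, 1.9, 0.7, 2.7, -5.9
Mean of differences = -0.2500
Numerator Σ(Δx_t−Δx̄)(Δx_{t+1}−Δx̄) = -22.9125
Denominator Σ(Δx_t−Δx̄)² = 93.4850
r_1(Δx) = -22.9125 / 93.4850 = -0.245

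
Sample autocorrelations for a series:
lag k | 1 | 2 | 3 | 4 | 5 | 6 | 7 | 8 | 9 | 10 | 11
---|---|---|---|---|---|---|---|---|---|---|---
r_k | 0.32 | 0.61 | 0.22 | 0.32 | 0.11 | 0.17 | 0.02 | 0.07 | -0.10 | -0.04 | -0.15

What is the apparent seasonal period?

2

The largest autocorrelation is r_2 = 0.61; the remaining lags stay at or below 0.32.
The dominant spike at lag 2 indicates a seasonal period of 2.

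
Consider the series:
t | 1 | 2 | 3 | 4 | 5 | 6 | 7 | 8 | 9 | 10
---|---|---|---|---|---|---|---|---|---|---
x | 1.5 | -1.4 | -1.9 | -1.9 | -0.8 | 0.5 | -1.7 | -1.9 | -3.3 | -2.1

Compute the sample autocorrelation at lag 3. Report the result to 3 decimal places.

-0.357

Mean x̄ = (1.5 − 1.4 − 1.9 − 1.9 − 0.8 + 0.5 − 1.7 − 1.9 − 3.3 − 2.1)/10 = -1.3000
Numerator Σ_{t=1}^{7}(x_t−x̄)(x_{t+3}−x̄) = -6.1500
Denominator Σ(x_t−x̄)² = 17.2200
r_3 = -6.1500 / 17.2200 = -0.357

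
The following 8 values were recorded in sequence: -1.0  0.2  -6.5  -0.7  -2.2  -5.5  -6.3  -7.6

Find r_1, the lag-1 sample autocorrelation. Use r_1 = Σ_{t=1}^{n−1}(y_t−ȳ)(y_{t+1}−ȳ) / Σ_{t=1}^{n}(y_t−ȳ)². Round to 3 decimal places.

Mean ȳ = (-1.0 + 0.2 − 6.5 − 0.7 − 2.2 − 5.5 − 6.3 − 7.6)/8 = -3.7000
Σ(y_t−ȳ)(y_{t+1}−ȳ) = (10.5300) + (-10.9200) + (-8.4000) + (4.5000) + (-2.7000) + (4.6800) + (10.1400) = 7.8300
Denominator Σ(y_t−ȳ)² = 66.8000
r_1 = 7.8300 / 66.8000 = 0.117

0.117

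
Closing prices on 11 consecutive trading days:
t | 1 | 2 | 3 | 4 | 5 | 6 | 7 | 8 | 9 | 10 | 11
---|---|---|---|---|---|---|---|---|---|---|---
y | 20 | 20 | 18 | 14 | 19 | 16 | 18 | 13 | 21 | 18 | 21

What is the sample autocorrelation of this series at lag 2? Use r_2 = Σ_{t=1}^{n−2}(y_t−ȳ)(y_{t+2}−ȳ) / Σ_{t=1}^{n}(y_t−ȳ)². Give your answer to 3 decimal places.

Mean ȳ = (20 + 20 + 18 + 14 + 19 + 16 + 18 + 13 + 21 + 18 + 21)/11 = 18.0000
Numerator Σ_{t=1}^{9}(y_t−ȳ)(y_{t+2}−ȳ) = 19.0000
Denominator Σ(y_t−ȳ)² = 72.0000
r_2 = 19.0000 / 72.0000 = 0.264

0.264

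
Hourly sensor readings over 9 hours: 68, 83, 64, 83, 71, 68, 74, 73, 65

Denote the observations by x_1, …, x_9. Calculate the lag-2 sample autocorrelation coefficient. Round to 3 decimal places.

0.247

Mean x̄ = (68 + 83 + 64 + 83 + 71 + 68 + 74 + 73 + 65)/9 = 72.1111
Σ(x_t−x̄)(x_{t+2}−x̄) = (33.3457) + (118.5679) + (9.0123) + (-44.7654) + (-2.0988) + (-3.6543) + (-13.4321) = 96.9753
Denominator Σ(x_t−x̄)² = 392.8889
r_2 = 96.9753 / 392.8889 = 0.247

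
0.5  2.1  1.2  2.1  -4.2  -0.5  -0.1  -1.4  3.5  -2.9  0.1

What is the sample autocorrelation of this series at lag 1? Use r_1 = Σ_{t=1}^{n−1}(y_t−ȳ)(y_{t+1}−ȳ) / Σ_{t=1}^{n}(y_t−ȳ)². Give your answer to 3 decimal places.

Mean ȳ = (0.5 + 2.1 + 1.2 + 2.1 − 4.2 − 0.5 − 0.1 − 1.4 + 3.5 − 2.9 + 0.1)/11 = 0.0364
Numerator Σ_{t=1}^{10}(y_t−ȳ)(y_{t+1}−ȳ) = -15.7740
Denominator Σ(y_t−ȳ)² = 51.0255
r_1 = -15.7740 / 51.0255 = -0.309

-0.309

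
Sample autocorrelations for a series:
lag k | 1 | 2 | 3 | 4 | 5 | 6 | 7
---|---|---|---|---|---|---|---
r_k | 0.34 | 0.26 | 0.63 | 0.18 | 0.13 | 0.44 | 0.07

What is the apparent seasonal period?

3

The largest autocorrelation is r_3 = 0.63, with a weaker echo at lag 6 (0.44); the remaining lags stay at or below 0.34. The elevated value at lag 1 (0.34), dropping to 0.26 at lag 2, reflects decaying short-term dependence rather than seasonality.
The dominant spike at lag 3 indicates a seasonal period of 3.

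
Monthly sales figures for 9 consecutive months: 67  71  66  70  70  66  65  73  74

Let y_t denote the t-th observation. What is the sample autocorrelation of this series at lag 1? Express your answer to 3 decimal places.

0.014

Mean ȳ = (67 + 71 + 66 + 70 + 70 + 66 + 65 + 73 + 74)/9 = 69.1111
Numerator Σ_{t=1}^{8}(y_t−ȳ)(y_{t+1}−ȳ) = 1.2099
Denominator Σ(y_t−ȳ)² = 84.8889
r_1 = 1.2099 / 84.8889 = 0.014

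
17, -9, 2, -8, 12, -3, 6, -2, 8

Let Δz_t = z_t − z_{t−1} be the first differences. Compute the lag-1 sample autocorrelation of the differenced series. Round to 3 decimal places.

First differences Δz: -26, 11, -10, 20, -15, 9, -8, 10
Mean of differences = -1.1250
Numerator Σ(Δz_t−Δz̄)(Δz_{t+1}−Δz̄) = -1176.3906
Denominator Σ(Δz_t−Δz̄)² = 1756.8750
r_1(Δz) = -1176.3906 / 1756.8750 = -0.670

-0.670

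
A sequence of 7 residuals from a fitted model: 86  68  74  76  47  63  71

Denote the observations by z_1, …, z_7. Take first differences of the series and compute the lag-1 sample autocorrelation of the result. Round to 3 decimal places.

First differences Δz: -18, 6, 2, -29, 16, 8
Mean of differences = -2.5000
Numerator Σ(Δz_t−Δz̄)(Δz_{t+1}−Δz̄) = -508.7500
Denominator Σ(Δz_t−Δz̄)² = 1487.5000
r_1(Δz) = -508.7500 / 1487.5000 = -0.342

-0.342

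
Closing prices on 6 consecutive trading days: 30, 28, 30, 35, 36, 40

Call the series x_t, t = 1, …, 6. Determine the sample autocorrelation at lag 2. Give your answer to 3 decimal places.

0.039

Mean x̄ = (30 + 28 + 30 + 35 + 36 + 40)/6 = 33.1667
Numerator Σ_{t=1}^{4}(x_t−x̄)(x_{t+2}−x̄) = 4.1111
Denominator Σ(x_t−x̄)² = 104.8333
r_2 = 4.1111 / 104.8333 = 0.039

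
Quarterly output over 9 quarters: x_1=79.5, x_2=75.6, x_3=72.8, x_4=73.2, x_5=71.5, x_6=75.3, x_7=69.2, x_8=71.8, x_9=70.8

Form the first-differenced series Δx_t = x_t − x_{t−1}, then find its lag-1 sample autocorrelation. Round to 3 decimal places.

-0.582

First differences Δx: -3.9, -2.8, 0.4, -1.7, 3.8, -6.1, 2.6, -1.0
Mean of differences = -1.0875
Numerator Σ(Δx_t−Δx̄)(Δx_{t+1}−Δx̄) = -44.2952
Denominator Σ(Δx_t−Δx̄)² = 76.0488
r_1(Δx) = -44.2952 / 76.0488 = -0.582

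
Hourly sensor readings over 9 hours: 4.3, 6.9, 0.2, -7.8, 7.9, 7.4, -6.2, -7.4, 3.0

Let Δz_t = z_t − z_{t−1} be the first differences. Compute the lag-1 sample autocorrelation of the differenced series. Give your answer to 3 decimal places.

First differences Δz: 2.6, -6.7, -8.0, 15.7, -0.5, -13.6, -1.2, 10.4
Mean of differences = -0.1625
Numerator Σ(Δz_t−Δz̄)(Δz_{t+1}−Δz̄) = -88.9802
Denominator Σ(Δz_t−Δz̄)² = 656.7388
r_1(Δz) = -88.9802 / 656.7388 = -0.135

-0.135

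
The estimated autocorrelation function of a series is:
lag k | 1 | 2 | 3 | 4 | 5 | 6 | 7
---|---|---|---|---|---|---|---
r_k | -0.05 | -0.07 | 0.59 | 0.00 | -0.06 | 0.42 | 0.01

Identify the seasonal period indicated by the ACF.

3

The largest autocorrelation is r_3 = 0.59, with a weaker echo at lag 6 (0.42); the remaining lags stay at or below 0.01.
The dominant spike at lag 3 indicates a seasonal period of 3.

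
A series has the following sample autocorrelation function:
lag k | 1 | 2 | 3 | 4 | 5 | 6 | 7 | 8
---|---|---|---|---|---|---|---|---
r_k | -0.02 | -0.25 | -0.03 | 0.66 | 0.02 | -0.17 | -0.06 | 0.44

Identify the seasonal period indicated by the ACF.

4

The largest autocorrelation is r_4 = 0.66, with a weaker echo at lag 8 (0.44); the remaining lags stay at or below 0.02.
The dominant spike at lag 4 indicates a seasonal period of 4.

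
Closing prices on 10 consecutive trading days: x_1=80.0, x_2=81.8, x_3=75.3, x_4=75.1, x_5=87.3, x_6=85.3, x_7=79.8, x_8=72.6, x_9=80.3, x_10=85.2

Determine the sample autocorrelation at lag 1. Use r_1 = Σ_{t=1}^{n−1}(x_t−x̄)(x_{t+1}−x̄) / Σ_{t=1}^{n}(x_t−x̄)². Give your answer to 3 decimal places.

Mean x̄ = (80.0 + 81.8 + 75.3 + 75.1 + 87.3 + 85.3 + 79.8 + 72.6 + 80.3 + 85.2)/10 = 80.2700
Numerator Σ_{t=1}^{9}(x_t−x̄)(x_{t+1}−x̄) = 17.8521
Denominator Σ(x_t−x̄)² = 211.9210
r_1 = 17.8521 / 211.9210 = 0.084

0.084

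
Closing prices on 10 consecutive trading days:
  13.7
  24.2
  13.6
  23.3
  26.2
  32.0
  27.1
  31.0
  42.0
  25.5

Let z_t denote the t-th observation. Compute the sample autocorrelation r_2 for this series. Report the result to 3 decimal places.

Mean z̄ = (13.7 + 24.2 + 13.6 + 23.3 + 26.2 + 32.0 + 27.1 + 31.0 + 42.0 + 25.5)/10 = 25.8600
Numerator Σ_{t=1}^{8}(z_t−z̄)(z_{t+2}−z̄) = 183.5888
Denominator Σ(z_t−z̄)² = 633.8840
r_2 = 183.5888 / 633.8840 = 0.290

0.290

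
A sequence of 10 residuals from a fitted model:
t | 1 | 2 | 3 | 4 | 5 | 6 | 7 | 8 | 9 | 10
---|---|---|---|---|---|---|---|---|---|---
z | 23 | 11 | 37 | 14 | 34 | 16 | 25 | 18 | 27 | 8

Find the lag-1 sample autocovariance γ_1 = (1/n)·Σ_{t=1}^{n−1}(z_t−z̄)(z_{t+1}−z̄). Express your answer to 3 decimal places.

Mean z̄ = (23 + 11 + 37 + 14 + 34 + 16 + 25 + 18 + 27 + 8)/10 = 21.3000
Σ_{t=1}^{9}(z_t−z̄)(z_{t+1}−z̄) = -580.2900
γ_1 = -580.2900 / 10 = -58.029

-58.029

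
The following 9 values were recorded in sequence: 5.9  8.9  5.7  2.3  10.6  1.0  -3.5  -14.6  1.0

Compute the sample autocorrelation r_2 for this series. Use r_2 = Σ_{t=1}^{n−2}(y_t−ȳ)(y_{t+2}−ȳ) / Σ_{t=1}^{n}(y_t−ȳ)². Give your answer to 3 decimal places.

0.051

Mean ȳ = (5.9 + 8.9 + 5.7 + 2.3 + 10.6 + 1.0 − 3.5 − 14.6 + 1.0)/9 = 1.9222
Numerator Σ_{t=1}^{7}(y_t−ȳ)(y_{t+2}−ȳ) = 23.2823
Denominator Σ(y_t−ȳ)² = 458.3156
r_2 = 23.2823 / 458.3156 = 0.051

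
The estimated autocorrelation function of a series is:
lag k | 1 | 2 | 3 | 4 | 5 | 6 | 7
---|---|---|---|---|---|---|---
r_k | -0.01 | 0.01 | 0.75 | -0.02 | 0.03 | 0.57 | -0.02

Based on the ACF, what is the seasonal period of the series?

3

The largest autocorrelation is r_3 = 0.75, with a weaker echo at lag 6 (0.57); the remaining lags stay at or below 0.03.
The dominant spike at lag 3 indicates a seasonal period of 3.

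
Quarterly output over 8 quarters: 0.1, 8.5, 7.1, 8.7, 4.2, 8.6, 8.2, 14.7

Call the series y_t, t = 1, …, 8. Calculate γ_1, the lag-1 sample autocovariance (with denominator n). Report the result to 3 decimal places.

Mean ȳ = (0.1 + 8.5 + 7.1 + 8.7 + 4.2 + 8.6 + 8.2 + 14.7)/8 = 7.5125
Σ_{t=1}^{7}(y_t−ȳ)(y_{t+1}−ȳ) = -10.0639
γ_1 = -10.0639 / 8 = -1.258

-1.258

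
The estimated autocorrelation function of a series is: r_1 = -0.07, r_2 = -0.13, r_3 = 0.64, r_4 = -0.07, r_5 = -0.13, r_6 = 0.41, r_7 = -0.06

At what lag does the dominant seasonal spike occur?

The largest autocorrelation is r_3 = 0.64, with a weaker echo at lag 6 (0.41); the remaining lags stay at or below -0.06.
The dominant spike at lag 3 indicates a seasonal period of 3.

3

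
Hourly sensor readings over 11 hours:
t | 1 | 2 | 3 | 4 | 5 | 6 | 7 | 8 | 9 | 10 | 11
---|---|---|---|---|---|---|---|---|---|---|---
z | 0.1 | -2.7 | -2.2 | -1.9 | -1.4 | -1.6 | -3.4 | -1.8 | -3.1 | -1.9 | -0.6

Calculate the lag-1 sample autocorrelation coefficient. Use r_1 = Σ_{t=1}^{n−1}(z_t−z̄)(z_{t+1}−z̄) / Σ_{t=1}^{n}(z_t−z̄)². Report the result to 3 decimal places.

Mean z̄ = (0.1 − 2.7 − 2.2 − 1.9 − 1.4 − 1.6 − 3.4 − 1.8 − 3.1 − 1.9 − 0.6)/11 = -1.8636
Numerator Σ_{t=1}^{10}(z_t−z̄)(z_{t+1}−z̄) = -1.8259
Denominator Σ(z_t−z̄)² = 10.4455
r_1 = -1.8259 / 10.4455 = -0.175

-0.175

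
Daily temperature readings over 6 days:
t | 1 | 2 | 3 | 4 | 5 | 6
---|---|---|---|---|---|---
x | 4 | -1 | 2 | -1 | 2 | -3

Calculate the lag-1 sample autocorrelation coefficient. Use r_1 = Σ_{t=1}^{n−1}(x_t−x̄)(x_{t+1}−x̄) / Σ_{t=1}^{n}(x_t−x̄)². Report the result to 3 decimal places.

-0.515

Mean x̄ = (4 − 1 + 2 − 1 + 2 − 3)/6 = 0.5000
Deviations from mean: 3.5000, -1.5000, 1.5000, -1.5000, 1.5000, -3.5000
Σ(x_t−x̄)(x_{t+1}−x̄) = (-5.2500) + (-2.2500) + (-2.2500) + (-2.2500) + (-5.2500) = -17.2500
Denominator Σ(x_t−x̄)² = 33.5000
r_1 = -17.2500 / 33.5000 = -0.515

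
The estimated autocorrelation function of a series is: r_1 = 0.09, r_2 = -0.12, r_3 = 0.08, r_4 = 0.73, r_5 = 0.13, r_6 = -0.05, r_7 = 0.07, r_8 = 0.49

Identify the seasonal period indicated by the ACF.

4

The largest autocorrelation is r_4 = 0.73, with a weaker echo at lag 8 (0.49); the remaining lags stay at or below 0.13.
The dominant spike at lag 4 indicates a seasonal period of 4.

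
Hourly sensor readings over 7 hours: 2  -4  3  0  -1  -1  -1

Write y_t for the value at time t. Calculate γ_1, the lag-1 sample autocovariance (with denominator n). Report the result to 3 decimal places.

Mean ȳ = (2 − 4 + 3 + 0 − 1 − 1 − 1)/7 = -0.2857
Σ_{t=1}^{6}(y_t−ȳ)(y_{t+1}−ȳ) = -18.9388
γ_1 = -18.9388 / 7 = -2.706

-2.706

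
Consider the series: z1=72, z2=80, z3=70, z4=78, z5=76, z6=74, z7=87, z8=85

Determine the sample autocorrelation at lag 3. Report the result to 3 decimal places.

Mean z̄ = (72 + 80 + 70 + 78 + 76 + 74 + 87 + 85)/8 = 77.7500
Deviations from mean: -5.7500, 2.2500, -7.7500, 0.2500, -1.7500, -3.7500, 9.2500, 7.2500
Σ(z_t−z̄)(z_{t+3}−z̄) = (-1.4375) + (-3.9375) + (29.0625) + (2.3125) + (-12.6875) = 13.3125
Denominator Σ(z_t−z̄)² = 253.5000
r_3 = 13.3125 / 253.5000 = 0.053

0.053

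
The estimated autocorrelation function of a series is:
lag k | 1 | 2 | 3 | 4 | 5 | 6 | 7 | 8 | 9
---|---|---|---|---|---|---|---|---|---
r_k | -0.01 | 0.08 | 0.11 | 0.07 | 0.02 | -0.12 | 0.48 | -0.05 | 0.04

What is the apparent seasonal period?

The largest autocorrelation is r_7 = 0.48; the remaining lags stay at or below 0.11.
The dominant spike at lag 7 indicates a seasonal period of 7.

7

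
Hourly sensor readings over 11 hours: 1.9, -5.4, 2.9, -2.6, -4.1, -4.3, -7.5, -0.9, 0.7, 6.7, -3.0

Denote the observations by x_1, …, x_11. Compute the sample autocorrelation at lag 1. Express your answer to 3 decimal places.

-0.028

Mean x̄ = (1.9 − 5.4 + 2.9 − 2.6 − 4.1 − 4.3 − 7.5 − 0.9 + 0.7 + 6.7 − 3.0)/11 = -1.4182
Numerator Σ_{t=1}^{10}(x_t−x̄)(x_{t+1}−x̄) = -4.7849
Denominator Σ(x_t−x̄)² = 172.5564
r_1 = -4.7849 / 172.5564 = -0.028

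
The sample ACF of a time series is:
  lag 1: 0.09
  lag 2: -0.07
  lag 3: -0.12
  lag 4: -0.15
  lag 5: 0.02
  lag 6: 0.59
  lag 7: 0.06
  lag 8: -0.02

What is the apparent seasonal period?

6

The largest autocorrelation is r_6 = 0.59; the remaining lags stay at or below 0.09.
The dominant spike at lag 6 indicates a seasonal period of 6.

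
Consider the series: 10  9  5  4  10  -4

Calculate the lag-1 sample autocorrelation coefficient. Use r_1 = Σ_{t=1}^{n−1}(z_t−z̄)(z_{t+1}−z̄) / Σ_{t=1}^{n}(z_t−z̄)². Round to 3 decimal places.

Mean z̄ = (10 + 9 + 5 + 4 + 10 − 4)/6 = 5.6667
Deviations from mean: 4.3333, 3.3333, -0.6667, -1.6667, 4.3333, -9.6667
Numerator Σ_{t=1}^{5}(z_t−z̄)(z_{t+1}−z̄) = -35.7778
Denominator Σ(z_t−z̄)² = 145.3333
r_1 = -35.7778 / 145.3333 = -0.246

-0.246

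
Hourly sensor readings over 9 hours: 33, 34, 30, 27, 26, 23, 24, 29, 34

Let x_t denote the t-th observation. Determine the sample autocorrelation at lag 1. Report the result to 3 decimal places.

0.539

Mean x̄ = (33 + 34 + 30 + 27 + 26 + 23 + 24 + 29 + 34)/9 = 28.8889
Numerator Σ_{t=1}^{8}(x_t−x̄)(x_{t+1}−x̄) = 75.8765
Denominator Σ(x_t−x̄)² = 140.8889
r_1 = 75.8765 / 140.8889 = 0.539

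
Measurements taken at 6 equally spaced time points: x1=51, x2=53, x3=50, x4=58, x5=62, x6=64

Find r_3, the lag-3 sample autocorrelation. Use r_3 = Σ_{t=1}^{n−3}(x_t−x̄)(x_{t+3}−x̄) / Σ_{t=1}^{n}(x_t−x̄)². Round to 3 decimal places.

-0.440

Mean x̄ = (51 + 53 + 50 + 58 + 62 + 64)/6 = 56.3333
Numerator Σ_{t=1}^{3}(x_t−x̄)(x_{t+3}−x̄) = -76.3333
Denominator Σ(x_t−x̄)² = 173.3333
r_3 = -76.3333 / 173.3333 = -0.440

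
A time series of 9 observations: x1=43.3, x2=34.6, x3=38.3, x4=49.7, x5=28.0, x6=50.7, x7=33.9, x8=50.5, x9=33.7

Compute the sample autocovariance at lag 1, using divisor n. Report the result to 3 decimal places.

-51.911

Mean x̄ = (43.3 + 34.6 + 38.3 + 49.7 + 28.0 + 50.7 + 33.9 + 50.5 + 33.7)/9 = 40.3000
Σ_{t=1}^{8}(x_t−x̄)(x_{t+1}−x̄) = -467.2000
γ_1 = -467.2000 / 9 = -51.911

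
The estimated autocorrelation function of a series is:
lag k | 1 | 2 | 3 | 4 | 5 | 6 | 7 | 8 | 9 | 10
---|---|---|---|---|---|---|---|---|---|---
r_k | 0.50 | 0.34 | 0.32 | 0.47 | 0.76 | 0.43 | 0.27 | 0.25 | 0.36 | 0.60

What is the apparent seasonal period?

The largest autocorrelation is r_5 = 0.76, with a weaker echo at lag 10 (0.60); the remaining lags stay at or below 0.50. The elevated value at lag 1 (0.50), dropping to 0.34 at lag 2, reflects decaying short-term dependence rather than seasonality.
The dominant spike at lag 5 indicates a seasonal period of 5.

5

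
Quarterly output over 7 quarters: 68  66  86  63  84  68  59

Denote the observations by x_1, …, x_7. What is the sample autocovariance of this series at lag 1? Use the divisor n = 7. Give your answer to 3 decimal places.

Mean x̄ = (68 + 66 + 86 + 63 + 84 + 68 + 59)/7 = 70.5714
Deviations: -2.5714, -4.5714, 15.4286, -7.5714, 13.4286, -2.5714, -11.5714
Σ_{t=1}^{6}(x_t−x̄)(x_{t+1}−x̄) = -282.0408
γ_1 = -282.0408 / 7 = -40.292

-40.292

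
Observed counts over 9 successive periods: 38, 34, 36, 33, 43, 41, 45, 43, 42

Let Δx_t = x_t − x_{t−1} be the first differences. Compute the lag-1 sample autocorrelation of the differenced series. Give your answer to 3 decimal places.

First differences Δx: -4, 2, -3, 10, -2, 4, -2, -1
Mean of differences = 0.5000
Numerator Σ(Δx_t−Δx̄)(Δx_{t+1}−Δx̄) = -82.7500
Denominator Σ(Δx_t−Δx̄)² = 152.0000
r_1(Δx) = -82.7500 / 152.0000 = -0.544

-0.544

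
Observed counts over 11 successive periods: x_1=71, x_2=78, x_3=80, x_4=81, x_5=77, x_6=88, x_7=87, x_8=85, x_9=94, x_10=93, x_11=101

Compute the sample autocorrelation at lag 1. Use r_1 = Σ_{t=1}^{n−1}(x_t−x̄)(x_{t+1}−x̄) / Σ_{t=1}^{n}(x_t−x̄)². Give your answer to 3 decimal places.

0.480

Mean x̄ = (71 + 78 + 80 + 81 + 77 + 88 + 87 + 85 + 94 + 93 + 101)/11 = 85.0000
Numerator Σ_{t=1}^{10}(x_t−x̄)(x_{t+1}−x̄) = 367.0000
Denominator Σ(x_t−x̄)² = 764.0000
r_1 = 367.0000 / 764.0000 = 0.480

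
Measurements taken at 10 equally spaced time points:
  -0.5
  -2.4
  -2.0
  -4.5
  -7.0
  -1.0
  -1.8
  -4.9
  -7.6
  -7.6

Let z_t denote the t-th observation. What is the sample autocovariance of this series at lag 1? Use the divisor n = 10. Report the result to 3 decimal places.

Mean z̄ = (-0.5 − 2.4 − 2.0 − 4.5 − 7.0 − 1.0 − 1.8 − 4.9 − 7.6 − 7.6)/10 = -3.9300
Σ_{t=1}^{9}(z_t−z̄)(z_{t+1}−z̄) = 21.0591
γ_1 = 21.0591 / 10 = 2.106

2.106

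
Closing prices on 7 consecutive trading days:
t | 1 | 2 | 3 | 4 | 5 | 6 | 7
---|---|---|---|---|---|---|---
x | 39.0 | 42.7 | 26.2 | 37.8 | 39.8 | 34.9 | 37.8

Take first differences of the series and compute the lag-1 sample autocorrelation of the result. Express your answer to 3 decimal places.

-0.558

First differences Δx: 3.7, -16.5, 11.6, 2.0, -4.9, 2.9
Mean of differences = -0.2000
Numerator Σ(Δx_t−Δx̄)(Δx_{t+1}−Δx̄) = -254.8600
Denominator Σ(Δx_t−Δx̄)² = 456.6800
r_1(Δx) = -254.8600 / 456.6800 = -0.558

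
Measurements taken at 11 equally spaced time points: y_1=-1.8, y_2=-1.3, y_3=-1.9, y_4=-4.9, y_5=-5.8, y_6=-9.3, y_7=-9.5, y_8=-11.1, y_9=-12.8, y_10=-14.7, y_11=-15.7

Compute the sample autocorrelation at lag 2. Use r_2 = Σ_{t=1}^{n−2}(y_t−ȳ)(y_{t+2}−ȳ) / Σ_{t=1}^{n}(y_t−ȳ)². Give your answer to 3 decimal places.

0.485

Mean ȳ = (-1.8 − 1.3 − 1.9 − 4.9 − 5.8 − 9.3 − 9.5 − 11.1 − 12.8 − 14.7 − 15.7)/11 = -8.0727
Numerator Σ_{t=1}^{9}(y_t−ȳ)(y_{t+2}−ȳ) = 133.6803
Denominator Σ(y_t−ȳ)² = 275.7018
r_2 = 133.6803 / 275.7018 = 0.485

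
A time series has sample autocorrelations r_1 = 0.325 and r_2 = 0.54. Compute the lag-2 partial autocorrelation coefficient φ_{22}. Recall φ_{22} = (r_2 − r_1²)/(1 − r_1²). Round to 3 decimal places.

φ_{22} = (r_2 − r_1²) / (1 − r_1²)
r_1² = (0.325)² = 0.105625
Numerator = 0.54 − 0.1056 = 0.4344; denominator = 1 − 0.1056 = 0.8944
φ_{22} = 0.4344 / 0.8944 = 0.486

0.486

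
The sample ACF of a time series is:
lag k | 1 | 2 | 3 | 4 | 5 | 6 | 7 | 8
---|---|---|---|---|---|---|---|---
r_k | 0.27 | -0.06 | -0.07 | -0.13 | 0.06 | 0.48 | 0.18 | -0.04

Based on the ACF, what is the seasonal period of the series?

6

The largest autocorrelation is r_6 = 0.48; the remaining lags stay at or below 0.27.
The dominant spike at lag 6 indicates a seasonal period of 6.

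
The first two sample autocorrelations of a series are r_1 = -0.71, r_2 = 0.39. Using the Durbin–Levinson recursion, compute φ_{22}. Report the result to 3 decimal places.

φ_{22} = (r_2 − r_1²) / (1 − r_1²)
r_1² = (-0.71)² = 0.5041
Numerator = 0.39 − 0.5041 = -0.1141; denominator = 1 − 0.5041 = 0.4959
φ_{22} = -0.1141 / 0.4959 = -0.230

-0.230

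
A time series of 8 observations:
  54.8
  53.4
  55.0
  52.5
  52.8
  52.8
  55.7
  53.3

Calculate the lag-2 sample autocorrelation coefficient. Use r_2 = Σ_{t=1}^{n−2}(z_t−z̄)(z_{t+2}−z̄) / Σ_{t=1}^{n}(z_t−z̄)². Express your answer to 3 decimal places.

Mean z̄ = (54.8 + 53.4 + 55.0 + 52.5 + 52.8 + 52.8 + 55.7 + 53.3)/8 = 53.7875
Deviations from mean: 1.0125, -0.3875, 1.2125, -1.2875, -0.9875, -0.9875, 1.9125, -0.4875
Numerator Σ_{t=1}^{6}(z_t−z̄)(z_{t+2}−z̄) = 0.3934
Denominator Σ(z_t−z̄)² = 10.1488
r_2 = 0.3934 / 10.1488 = 0.039

0.039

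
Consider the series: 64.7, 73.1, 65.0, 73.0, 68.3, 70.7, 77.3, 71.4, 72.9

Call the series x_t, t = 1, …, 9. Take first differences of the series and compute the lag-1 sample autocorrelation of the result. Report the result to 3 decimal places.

-0.709

First differences Δx: 8.4, -8.1, 8.0, -4.7, 2.4, 6.6, -5.9, 1.5
Mean of differences = 1.0250
Numerator Σ(Δx_t−Δx̄)(Δx_{t+1}−Δx̄) = -212.9781
Denominator Σ(Δx_t−Δx̄)² = 300.2350
r_1(Δx) = -212.9781 / 300.2350 = -0.709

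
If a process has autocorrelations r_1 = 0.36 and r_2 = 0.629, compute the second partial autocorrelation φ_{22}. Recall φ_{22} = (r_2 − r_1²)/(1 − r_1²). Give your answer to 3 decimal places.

φ_{22} = (r_2 − r_1²) / (1 − r_1²)
r_1² = (0.36)² = 0.1296
Numerator = 0.629 − 0.1296 = 0.4994; denominator = 1 − 0.1296 = 0.8704
φ_{22} = 0.4994 / 0.8704 = 0.574

0.574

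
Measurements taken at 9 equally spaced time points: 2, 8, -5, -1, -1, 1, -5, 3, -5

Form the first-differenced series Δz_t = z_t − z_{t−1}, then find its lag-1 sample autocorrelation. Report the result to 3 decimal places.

-0.677

First differences Δz: 6, -13, 4, 0, 2, -6, 8, -8
Mean of differences = -0.8750
Numerator Σ(Δz_t−Δz̄)(Δz_{t+1}−Δz̄) = -259.1406
Denominator Σ(Δz_t−Δz̄)² = 382.8750
r_1(Δz) = -259.1406 / 382.8750 = -0.677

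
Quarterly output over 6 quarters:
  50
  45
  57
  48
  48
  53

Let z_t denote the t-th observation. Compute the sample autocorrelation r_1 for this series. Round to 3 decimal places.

Mean z̄ = (50 + 45 + 57 + 48 + 48 + 53)/6 = 50.1667
Deviations from mean: -0.1667, -5.1667, 6.8333, -2.1667, -2.1667, 2.8333
Σ(z_t−z̄)(z_{t+1}−z̄) = (0.8611) + (-35.3056) + (-14.8056) + (4.6944) + (-6.1389) = -50.6944
Denominator Σ(z_t−z̄)² = 90.8333
r_1 = -50.6944 / 90.8333 = -0.558

-0.558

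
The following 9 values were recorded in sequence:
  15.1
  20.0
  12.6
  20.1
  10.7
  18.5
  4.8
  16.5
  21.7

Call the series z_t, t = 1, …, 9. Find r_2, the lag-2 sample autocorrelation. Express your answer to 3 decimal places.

0.162

Mean z̄ = (15.1 + 20.0 + 12.6 + 20.1 + 10.7 + 18.5 + 4.8 + 16.5 + 21.7)/9 = 15.5556
Σ(z_t−z̄)(z_{t+2}−z̄) = (1.3464) + (20.1975) + (14.3509) + (13.3809) + (52.2242) + (2.7809) + (-66.0869) = 38.1938
Denominator Σ(z_t−z̄)² = 235.9222
r_2 = 38.1938 / 235.9222 = 0.162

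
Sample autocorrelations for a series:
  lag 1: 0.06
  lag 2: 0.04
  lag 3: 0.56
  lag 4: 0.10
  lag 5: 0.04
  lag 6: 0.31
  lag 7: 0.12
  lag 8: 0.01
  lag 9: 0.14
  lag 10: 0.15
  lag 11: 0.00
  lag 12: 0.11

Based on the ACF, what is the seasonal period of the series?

The largest autocorrelation is r_3 = 0.56, with a weaker echo at lag 6 (0.31); the remaining lags stay at or below 0.15.
The dominant spike at lag 3 indicates a seasonal period of 3.

3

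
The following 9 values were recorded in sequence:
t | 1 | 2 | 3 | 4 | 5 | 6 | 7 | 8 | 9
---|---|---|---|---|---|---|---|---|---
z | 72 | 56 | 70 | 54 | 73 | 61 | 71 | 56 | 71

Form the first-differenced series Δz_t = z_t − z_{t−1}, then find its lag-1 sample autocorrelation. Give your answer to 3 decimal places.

-0.837

First differences Δz: -16, 14, -16, 19, -12, 10, -15, 15
Mean of differences = -0.1250
Numerator Σ(Δz_t−Δz̄)(Δz_{t+1}−Δz̄) = -1475.0156
Denominator Σ(Δz_t−Δz̄)² = 1762.8750
r_1(Δz) = -1475.0156 / 1762.8750 = -0.837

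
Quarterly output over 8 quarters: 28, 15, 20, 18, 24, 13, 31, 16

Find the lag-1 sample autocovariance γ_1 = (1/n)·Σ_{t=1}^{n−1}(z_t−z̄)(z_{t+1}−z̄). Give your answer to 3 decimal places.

Mean z̄ = (28 + 15 + 20 + 18 + 24 + 13 + 31 + 16)/8 = 20.6250
Σ_{t=1}^{7}(z_t−z̄)(z_{t+1}−z̄) = -198.0156
γ_1 = -198.0156 / 8 = -24.752

-24.752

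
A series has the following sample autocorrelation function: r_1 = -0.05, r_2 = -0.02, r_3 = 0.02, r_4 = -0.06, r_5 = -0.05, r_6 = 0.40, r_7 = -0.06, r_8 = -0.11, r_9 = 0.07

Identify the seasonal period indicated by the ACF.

The largest autocorrelation is r_6 = 0.40; the remaining lags stay at or below 0.07.
The dominant spike at lag 6 indicates a seasonal period of 6.

6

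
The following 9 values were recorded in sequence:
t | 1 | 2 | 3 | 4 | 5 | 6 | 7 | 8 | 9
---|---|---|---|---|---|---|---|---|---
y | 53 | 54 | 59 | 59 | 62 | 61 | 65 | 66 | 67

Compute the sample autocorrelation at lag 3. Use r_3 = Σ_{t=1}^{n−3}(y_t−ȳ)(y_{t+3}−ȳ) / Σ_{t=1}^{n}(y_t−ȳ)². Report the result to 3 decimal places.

Mean ȳ = (53 + 54 + 59 + 59 + 62 + 61 + 65 + 66 + 67)/9 = 60.6667
Numerator Σ_{t=1}^{6}(y_t−ȳ)(y_{t+3}−ȳ) = 5.3333
Denominator Σ(y_t−ȳ)² = 198.0000
r_3 = 5.3333 / 198.0000 = 0.027

0.027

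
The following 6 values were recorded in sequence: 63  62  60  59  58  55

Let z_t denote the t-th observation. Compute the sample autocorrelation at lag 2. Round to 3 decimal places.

Mean z̄ = (63 + 62 + 60 + 59 + 58 + 55)/6 = 59.5000
Deviations from mean: 3.5000, 2.5000, 0.5000, -0.5000, -1.5000, -4.5000
Numerator Σ_{t=1}^{4}(z_t−z̄)(z_{t+2}−z̄) = 2.0000
Denominator Σ(z_t−z̄)² = 41.5000
r_2 = 2.0000 / 41.5000 = 0.048

0.048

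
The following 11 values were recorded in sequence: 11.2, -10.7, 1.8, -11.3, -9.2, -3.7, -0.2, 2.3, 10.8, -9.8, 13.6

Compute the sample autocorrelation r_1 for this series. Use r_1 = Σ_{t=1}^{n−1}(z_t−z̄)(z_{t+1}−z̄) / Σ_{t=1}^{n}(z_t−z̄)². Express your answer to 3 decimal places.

-0.287

Mean z̄ = (11.2 − 10.7 + 1.8 − 11.3 − 9.2 − 3.7 − 0.2 + 2.3 + 10.8 − 9.8 + 13.6)/11 = -0.4727
Numerator Σ_{t=1}^{10}(z_t−z̄)(z_{t+1}−z̄) = -249.8453
Denominator Σ(z_t−z̄)² = 869.7018
r_1 = -249.8453 / 869.7018 = -0.287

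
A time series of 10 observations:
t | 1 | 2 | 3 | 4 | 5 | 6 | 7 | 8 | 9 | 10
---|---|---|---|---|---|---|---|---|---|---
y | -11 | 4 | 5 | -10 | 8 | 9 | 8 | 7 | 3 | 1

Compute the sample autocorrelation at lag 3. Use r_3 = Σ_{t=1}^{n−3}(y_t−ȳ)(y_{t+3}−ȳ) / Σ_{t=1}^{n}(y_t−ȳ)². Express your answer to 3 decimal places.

Mean ȳ = (-11 + 4 + 5 − 10 + 8 + 9 + 8 + 7 + 3 + 1)/10 = 2.4000
Σ(y_t−ȳ)(y_{t+3}−ȳ) = (166.1600) + (8.9600) + (17.1600) + (-69.4400) + (25.7600) + (3.9600) + (-7.8400) = 144.7200
Denominator Σ(y_t−ȳ)² = 472.4000
r_3 = 144.7200 / 472.4000 = 0.306

0.306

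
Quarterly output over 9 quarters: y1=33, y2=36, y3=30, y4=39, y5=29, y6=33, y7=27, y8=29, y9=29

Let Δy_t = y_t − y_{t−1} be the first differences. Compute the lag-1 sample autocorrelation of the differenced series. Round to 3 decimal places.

-0.863

First differences Δy: 3, -6, 9, -10, 4, -6, 2, 0
Mean of differences = -0.5000
Numerator Σ(Δy_t−Δȳ)(Δy_{t+1}−Δȳ) = -241.7500
Denominator Σ(Δy_t−Δȳ)² = 280.0000
r_1(Δy) = -241.7500 / 280.0000 = -0.863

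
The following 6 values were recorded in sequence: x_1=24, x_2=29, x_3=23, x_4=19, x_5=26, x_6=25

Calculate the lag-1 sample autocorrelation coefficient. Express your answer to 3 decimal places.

-0.153

Mean x̄ = (24 + 29 + 23 + 19 + 26 + 25)/6 = 24.3333
Deviations from mean: -0.3333, 4.6667, -1.3333, -5.3333, 1.6667, 0.6667
Numerator Σ_{t=1}^{5}(x_t−x̄)(x_{t+1}−x̄) = -8.4444
Denominator Σ(x_t−x̄)² = 55.3333
r_1 = -8.4444 / 55.3333 = -0.153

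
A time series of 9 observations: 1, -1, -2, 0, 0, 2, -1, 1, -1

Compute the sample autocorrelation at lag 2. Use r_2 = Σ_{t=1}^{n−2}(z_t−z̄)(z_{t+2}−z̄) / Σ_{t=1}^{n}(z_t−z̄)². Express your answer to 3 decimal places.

Mean z̄ = (1 − 1 − 2 + 0 + 0 + 2 − 1 + 1 − 1)/9 = -0.1111
Σ(z_t−z̄)(z_{t+2}−z̄) = (-2.0988) + (-0.0988) + (-0.2099) + (0.2346) + (-0.0988) + (2.3457) + (0.7901) = 0.8642
Denominator Σ(z_t−z̄)² = 12.8889
r_2 = 0.8642 / 12.8889 = 0.067

0.067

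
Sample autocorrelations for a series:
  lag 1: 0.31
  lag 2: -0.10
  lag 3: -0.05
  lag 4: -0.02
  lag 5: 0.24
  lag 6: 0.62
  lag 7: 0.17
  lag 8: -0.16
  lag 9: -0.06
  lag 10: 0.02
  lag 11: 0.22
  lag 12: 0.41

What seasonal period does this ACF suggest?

6

The largest autocorrelation is r_6 = 0.62, with a weaker echo at lag 12 (0.41); the remaining lags stay at or below 0.31.
The dominant spike at lag 6 indicates a seasonal period of 6.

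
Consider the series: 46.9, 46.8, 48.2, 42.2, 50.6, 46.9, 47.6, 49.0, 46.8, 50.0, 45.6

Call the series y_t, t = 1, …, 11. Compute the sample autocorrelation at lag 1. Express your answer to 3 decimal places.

-0.570

Mean ȳ = (46.9 + 46.8 + 48.2 + 42.2 + 50.6 + 46.9 + 47.6 + 49.0 + 46.8 + 50.0 + 45.6)/11 = 47.3273
Numerator Σ_{t=1}^{10}(y_t−ȳ)(y_{t+1}−ȳ) = -29.4562
Denominator Σ(y_t−ȳ)² = 51.6818
r_1 = -29.4562 / 51.6818 = -0.570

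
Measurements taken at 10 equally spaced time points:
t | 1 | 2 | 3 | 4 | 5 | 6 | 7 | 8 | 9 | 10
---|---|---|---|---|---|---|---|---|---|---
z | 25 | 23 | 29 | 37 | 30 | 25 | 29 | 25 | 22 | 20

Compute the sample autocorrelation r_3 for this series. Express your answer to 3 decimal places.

Mean z̄ = (25 + 23 + 29 + 37 + 30 + 25 + 29 + 25 + 22 + 20)/10 = 26.5000
Numerator Σ_{t=1}^{7}(z_t−z̄)(z_{t+3}−z̄) = -20.2500
Denominator Σ(z_t−z̄)² = 216.5000
r_3 = -20.2500 / 216.5000 = -0.094

-0.094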